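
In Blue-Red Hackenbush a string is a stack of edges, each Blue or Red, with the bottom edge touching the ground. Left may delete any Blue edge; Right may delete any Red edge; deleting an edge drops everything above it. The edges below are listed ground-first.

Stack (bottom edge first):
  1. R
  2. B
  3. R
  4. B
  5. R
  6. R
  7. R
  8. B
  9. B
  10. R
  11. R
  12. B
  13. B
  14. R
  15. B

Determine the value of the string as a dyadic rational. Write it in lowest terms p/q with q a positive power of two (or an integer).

R: Left { none }, Right { 0 } = simplest -1
RB: Left { -1 }, Right { 0 } = simplest -1/2
RBR: Left { -1 }, Right { -1/2,0 } = simplest -3/4
RBRB: Left { -1,-3/4 }, Right { -1/2,0 } = simplest -5/8
RBRBR: Left { -1,-3/4 }, Right { -5/8,-1/2,0 } = simplest -11/16
RBRBRR: Left { -1,-3/4 }, Right { -11/16,-5/8,-1/2,0 } = simplest -23/32
RBRBRRR: Left { -1,-3/4 }, Right { -23/32,-11/16,-5/8,-1/2,0 } = simplest -47/64
RBRBRRRB: Left { -1,-3/4,-47/64 }, Right { -23/32,-11/16,-5/8,-1/2,0 } = simplest -93/128
RBRBRRRBB: Left { -1,-3/4,-47/64,-93/128 }, Right { -23/32,-11/16,-5/8,-1/2,0 } = simplest -185/256
RBRBRRRBBR: Left { -1,-3/4,-47/64,-93/128 }, Right { -185/256,-23/32,-11/16,-5/8,-1/2,0 } = simplest -371/512
RBRBRRRBBRR: Left { -1,-3/4,-47/64,-93/128 }, Right { -371/512,-185/256,-23/32,-11/16,-5/8,-1/2,0 } = simplest -743/1024
RBRBRRRBBRRB: Left { -1,-3/4,-47/64,-93/128,-743/1024 }, Right { -371/512,-185/256,-23/32,-11/16,-5/8,-1/2,0 } = simplest -1485/2048
RBRBRRRBBRRBB: Left { -1,-3/4,-47/64,-93/128,-743/1024,-1485/2048 }, Right { -371/512,-185/256,-23/32,-11/16,-5/8,-1/2,0 } = simplest -2969/4096
RBRBRRRBBRRBBR: Left { -1,-3/4,-47/64,-93/128,-743/1024,-1485/2048 }, Right { -2969/4096,-371/512,-185/256,-23/32,-11/16,-5/8,-1/2,0 } = simplest -5939/8192
RBRBRRRBBRRBBRB: Left { -1,-3/4,-47/64,-93/128,-743/1024,-1485/2048,-5939/8192 }, Right { -2969/4096,-371/512,-185/256,-23/32,-11/16,-5/8,-1/2,0 } = simplest -11877/16384

-11877/16384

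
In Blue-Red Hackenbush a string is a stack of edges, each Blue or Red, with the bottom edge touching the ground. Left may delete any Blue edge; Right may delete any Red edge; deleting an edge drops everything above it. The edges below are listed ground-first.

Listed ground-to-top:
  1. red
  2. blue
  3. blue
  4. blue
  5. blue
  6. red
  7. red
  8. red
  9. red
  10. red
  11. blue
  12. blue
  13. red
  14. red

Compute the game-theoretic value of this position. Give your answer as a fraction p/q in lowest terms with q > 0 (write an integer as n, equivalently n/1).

-999/8192

Build v(s[:k]) for k = 1..14, string s = red blue blue blue blue red red red red red blue blue red red.
v(r) = { — | 0 } — -1
v(rb) = { -1 | 0 } — -1/2
v(rbb) = { -1; -1/2 | 0 } — -1/4
v(rbbb) = { -1; -1/2; -1/4 | 0 } — -1/8
v(rbbbb) = { -1; -1/2; -1/4; -1/8 | 0 } — -1/16
v(rbbbbr) = { -1; -1/2; -1/4; -1/8 | -1/16; 0 } — -3/32
v(rbbbbrr) = { -1; -1/2; -1/4; -1/8 | -3/32; -1/16; 0 } — -7/64
v(rbbbbrrr) = { -1; -1/2; -1/4; -1/8 | -7/64; -3/32; -1/16; 0 } — -15/128
v(rbbbbrrrr) = { -1; -1/2; -1/4; -1/8 | -15/128; -7/64; -3/32; -1/16; 0 } — -31/256
v(rbbbbrrrrr) = { -1; -1/2; -1/4; -1/8 | -31/256; -15/128; -7/64; -3/32; -1/16; 0 } — -63/512
v(rbbbbrrrrrb) = { -1; -1/2; -1/4; -1/8; -63/512 | -31/256; -15/128; -7/64; -3/32; -1/16; 0 } — -125/1024
v(rbbbbrrrrrbb) = { -1; -1/2; -1/4; -1/8; -63/512; -125/1024 | -31/256; -15/128; -7/64; -3/32; -1/16; 0 } — -249/2048
v(rbbbbrrrrrbbr) = { -1; -1/2; -1/4; -1/8; -63/512; -125/1024 | -249/2048; -31/256; -15/128; -7/64; -3/32; -1/16; 0 } — -499/4096
v(rbbbbrrrrrbbrr) = { -1; -1/2; -1/4; -1/8; -63/512; -125/1024 | -499/4096; -249/2048; -31/256; -15/128; -7/64; -3/32; -1/16; 0 } — -999/8192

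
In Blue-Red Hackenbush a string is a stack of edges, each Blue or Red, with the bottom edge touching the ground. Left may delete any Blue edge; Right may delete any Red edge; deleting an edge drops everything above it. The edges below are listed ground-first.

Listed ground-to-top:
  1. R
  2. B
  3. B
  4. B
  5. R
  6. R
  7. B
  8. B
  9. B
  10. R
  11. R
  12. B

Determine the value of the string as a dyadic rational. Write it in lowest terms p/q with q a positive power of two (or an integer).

-397/2048

Prefix values for R B B B R R B B B R R B via {L|R} + simplicity:
R: Left { ∅ }, Right { 0 } => simplest -1
RB: Left { -1 }, Right { 0 } => simplest -1/2
RBB: Left { -1, -1/2 }, Right { 0 } => simplest -1/4
RBBB: Left { -1, -1/2, -1/4 }, Right { 0 } => simplest -1/8
RBBBR: Left { -1, -1/2, -1/4 }, Right { -1/8, 0 } => simplest -3/16
RBBBRR: Left { -1, -1/2, -1/4 }, Right { -3/16, -1/8, 0 } => simplest -7/32
RBBBRRB: Left { -1, -1/2, -1/4, -7/32 }, Right { -3/16, -1/8, 0 } => simplest -13/64
RBBBRRBB: Left { -1, -1/2, -1/4, -7/32, -13/64 }, Right { -3/16, -1/8, 0 } => simplest -25/128
RBBBRRBBB: Left { -1, -1/2, -1/4, -7/32, -13/64, -25/128 }, Right { -3/16, -1/8, 0 } => simplest -49/256
RBBBRRBBBR: Left { -1, -1/2, -1/4, -7/32, -13/64, -25/128 }, Right { -49/256, -3/16, -1/8, 0 } => simplest -99/512
RBBBRRBBBRR: Left { -1, -1/2, -1/4, -7/32, -13/64, -25/128 }, Right { -99/512, -49/256, -3/16, -1/8, 0 } => simplest -199/1024
RBBBRRBBBRRB: Left { -1, -1/2, -1/4, -7/32, -13/64, -25/128, -199/1024 }, Right { -99/512, -49/256, -3/16, -1/8, 0 } => simplest -397/2048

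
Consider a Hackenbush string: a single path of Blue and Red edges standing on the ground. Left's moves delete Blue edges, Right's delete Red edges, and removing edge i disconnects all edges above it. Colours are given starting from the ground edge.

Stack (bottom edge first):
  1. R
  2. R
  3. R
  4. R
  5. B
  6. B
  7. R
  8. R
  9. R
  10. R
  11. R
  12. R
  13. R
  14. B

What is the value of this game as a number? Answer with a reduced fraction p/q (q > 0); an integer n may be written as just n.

-3581/1024

1 of 14 · R · max L −∞ · min R 0 = -1
2 of 14 · RR · max L −∞ · min R -1 = -2
3 of 14 · RRR · max L −∞ · min R -2 = -3
4 of 14 · RRRR · max L −∞ · min R -3 = -4
5 of 14 · RRRRB · max L -4 · min R -3 = -7/2
6 of 14 · RRRRBB · max L -7/2 · min R -3 = -13/4
7 of 14 · RRRRBBR · max L -7/2 · min R -13/4 = -27/8
8 of 14 · RRRRBBRR · max L -7/2 · min R -27/8 = -55/16
9 of 14 · RRRRBBRRR · max L -7/2 · min R -55/16 = -111/32
10 of 14 · RRRRBBRRRR · max L -7/2 · min R -111/32 = -223/64
11 of 14 · RRRRBBRRRRR · max L -7/2 · min R -223/64 = -447/128
12 of 14 · RRRRBBRRRRRR · max L -7/2 · min R -447/128 = -895/256
13 of 14 · RRRRBBRRRRRRR · max L -7/2 · min R -895/256 = -1791/512
14 of 14 · RRRRBBRRRRRRRB · max L -1791/512 · min R -895/256 = -3581/1024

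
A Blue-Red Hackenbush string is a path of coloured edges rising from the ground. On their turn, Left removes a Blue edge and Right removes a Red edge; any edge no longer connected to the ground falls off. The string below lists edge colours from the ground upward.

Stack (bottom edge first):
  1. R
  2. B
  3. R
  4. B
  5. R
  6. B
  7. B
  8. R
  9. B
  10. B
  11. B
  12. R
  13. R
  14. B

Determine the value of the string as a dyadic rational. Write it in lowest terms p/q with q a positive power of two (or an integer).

-5261/8192

Prefix values for R B R B R B B R B B B R R B via {L|R} + simplicity:
R: Left { (no moves) }, Right { 0 } = simplest -1
RB: Left { -1 }, Right { 0 } = simplest -1/2
RBR: Left { -1 }, Right { -1/2,0 } = simplest -3/4
RBRB: Left { -1,-3/4 }, Right { -1/2,0 } = simplest -5/8
RBRBR: Left { -1,-3/4 }, Right { -5/8,-1/2,0 } = simplest -11/16
RBRBRB: Left { -1,-3/4,-11/16 }, Right { -5/8,-1/2,0 } = simplest -21/32
RBRBRBB: Left { -1,-3/4,-11/16,-21/32 }, Right { -5/8,-1/2,0 } = simplest -41/64
RBRBRBBR: Left { -1,-3/4,-11/16,-21/32 }, Right { -41/64,-5/8,-1/2,0 } = simplest -83/128
RBRBRBBRB: Left { -1,-3/4,-11/16,-21/32,-83/128 }, Right { -41/64,-5/8,-1/2,0 } = simplest -165/256
RBRBRBBRBB: Left { -1,-3/4,-11/16,-21/32,-83/128,-165/256 }, Right { -41/64,-5/8,-1/2,0 } = simplest -329/512
RBRBRBBRBBB: Left { -1,-3/4,-11/16,-21/32,-83/128,-165/256,-329/512 }, Right { -41/64,-5/8,-1/2,0 } = simplest -657/1024
RBRBRBBRBBBR: Left { -1,-3/4,-11/16,-21/32,-83/128,-165/256,-329/512 }, Right { -657/1024,-41/64,-5/8,-1/2,0 } = simplest -1315/2048
RBRBRBBRBBBRR: Left { -1,-3/4,-11/16,-21/32,-83/128,-165/256,-329/512 }, Right { -1315/2048,-657/1024,-41/64,-5/8,-1/2,0 } = simplest -2631/4096
RBRBRBBRBBBRRB: Left { -1,-3/4,-11/16,-21/32,-83/128,-165/256,-329/512,-2631/4096 }, Right { -1315/2048,-657/1024,-41/64,-5/8,-1/2,0 } = simplest -5261/8192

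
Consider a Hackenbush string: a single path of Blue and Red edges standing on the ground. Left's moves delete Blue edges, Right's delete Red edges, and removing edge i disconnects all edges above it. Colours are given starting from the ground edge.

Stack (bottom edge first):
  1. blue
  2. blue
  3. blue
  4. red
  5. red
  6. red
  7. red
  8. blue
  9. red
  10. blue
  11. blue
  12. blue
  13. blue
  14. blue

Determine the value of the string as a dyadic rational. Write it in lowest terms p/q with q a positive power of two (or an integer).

Prefix values for blue blue blue red red red red blue red blue blue blue blue blue via {L|R} + simplicity:
step 1: add blue to get b; options L={ 0 } R={ ∅ } → 1
step 2: add blue to get bb; options L={ 0,1 } R={ ∅ } → 2
step 3: add blue to get bbb; options L={ 0,1,2 } R={ ∅ } → 3
step 4: add red to get bbbr; options L={ 0,1,2 } R={ 3 } → 5/2
step 5: add red to get bbbrr; options L={ 0,1,2 } R={ 5/2,3 } → 9/4
step 6: add red to get bbbrrr; options L={ 0,1,2 } R={ 9/4,5/2,3 } → 17/8
step 7: add red to get bbbrrrr; options L={ 0,1,2 } R={ 17/8,9/4,5/2,3 } → 33/16
step 8: add blue to get bbbrrrrb; options L={ 0,1,2,33/16 } R={ 17/8,9/4,5/2,3 } → 67/32
step 9: add red to get bbbrrrrbr; options L={ 0,1,2,33/16 } R={ 67/32,17/8,9/4,5/2,3 } → 133/64
step 10: add blue to get bbbrrrrbrb; options L={ 0,1,2,33/16,133/64 } R={ 67/32,17/8,9/4,5/2,3 } → 267/128
step 11: add blue to get bbbrrrrbrbb; options L={ 0,1,2,33/16,133/64,267/128 } R={ 67/32,17/8,9/4,5/2,3 } → 535/256
step 12: add blue to get bbbrrrrbrbbb; options L={ 0,1,2,33/16,133/64,267/128,535/256 } R={ 67/32,17/8,9/4,5/2,3 } → 1071/512
step 13: add blue to get bbbrrrrbrbbbb; options L={ 0,1,2,33/16,133/64,267/128,535/256,1071/512 } R={ 67/32,17/8,9/4,5/2,3 } → 2143/1024
step 14: add blue to get bbbrrrrbrbbbbb; options L={ 0,1,2,33/16,133/64,267/128,535/256,1071/512,2143/1024 } R={ 67/32,17/8,9/4,5/2,3 } → 4287/2048

4287/2048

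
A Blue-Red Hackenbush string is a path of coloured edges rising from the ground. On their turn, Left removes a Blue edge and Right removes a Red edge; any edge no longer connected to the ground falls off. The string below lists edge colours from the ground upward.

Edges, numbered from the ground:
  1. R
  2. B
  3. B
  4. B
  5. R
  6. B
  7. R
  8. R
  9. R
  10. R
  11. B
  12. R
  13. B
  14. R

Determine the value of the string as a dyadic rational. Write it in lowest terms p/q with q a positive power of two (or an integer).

-1515/8192

1 of 14 · R · max L −∞ · min R 0 -> -1
2 of 14 · RB · max L -1 · min R 0 -> -1/2
3 of 14 · RBB · max L -1/2 · min R 0 -> -1/4
4 of 14 · RBBB · max L -1/4 · min R 0 -> -1/8
5 of 14 · RBBBR · max L -1/4 · min R -1/8 -> -3/16
6 of 14 · RBBBRB · max L -3/16 · min R -1/8 -> -5/32
7 of 14 · RBBBRBR · max L -3/16 · min R -5/32 -> -11/64
8 of 14 · RBBBRBRR · max L -3/16 · min R -11/64 -> -23/128
9 of 14 · RBBBRBRRR · max L -3/16 · min R -23/128 -> -47/256
10 of 14 · RBBBRBRRRR · max L -3/16 · min R -47/256 -> -95/512
11 of 14 · RBBBRBRRRRB · max L -95/512 · min R -47/256 -> -189/1024
12 of 14 · RBBBRBRRRRBR · max L -95/512 · min R -189/1024 -> -379/2048
13 of 14 · RBBBRBRRRRBRB · max L -379/2048 · min R -189/1024 -> -757/4096
14 of 14 · RBBBRBRRRRBRBR · max L -379/2048 · min R -757/4096 -> -1515/8192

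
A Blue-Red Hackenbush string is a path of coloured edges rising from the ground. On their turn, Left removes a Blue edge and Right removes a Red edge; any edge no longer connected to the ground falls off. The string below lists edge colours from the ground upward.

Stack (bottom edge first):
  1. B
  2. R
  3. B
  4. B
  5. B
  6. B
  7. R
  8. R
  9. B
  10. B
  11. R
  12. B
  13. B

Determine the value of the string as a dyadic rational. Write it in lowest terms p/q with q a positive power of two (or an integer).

edge 1 of 13 (B): { 0 |  } gives 1
edge 2 of 13 (R): { 0 | 1 } gives 1/2
edge 3 of 13 (B): { 0,1/2 | 1 } gives 3/4
edge 4 of 13 (B): { 0,1/2,3/4 | 1 } gives 7/8
edge 5 of 13 (B): { 0,1/2,3/4,7/8 | 1 } gives 15/16
edge 6 of 13 (B): { 0,1/2,3/4,7/8,15/16 | 1 } gives 31/32
edge 7 of 13 (R): { 0,1/2,3/4,7/8,15/16 | 31/32,1 } gives 61/64
edge 8 of 13 (R): { 0,1/2,3/4,7/8,15/16 | 61/64,31/32,1 } gives 121/128
edge 9 of 13 (B): { 0,1/2,3/4,7/8,15/16,121/128 | 61/64,31/32,1 } gives 243/256
edge 10 of 13 (B): { 0,1/2,3/4,7/8,15/16,121/128,243/256 | 61/64,31/32,1 } gives 487/512
edge 11 of 13 (R): { 0,1/2,3/4,7/8,15/16,121/128,243/256 | 487/512,61/64,31/32,1 } gives 973/1024
edge 12 of 13 (B): { 0,1/2,3/4,7/8,15/16,121/128,243/256,973/1024 | 487/512,61/64,31/32,1 } gives 1947/2048
edge 13 of 13 (B): { 0,1/2,3/4,7/8,15/16,121/128,243/256,973/1024,1947/2048 | 487/512,61/64,31/32,1 } gives 3895/4096

3895/4096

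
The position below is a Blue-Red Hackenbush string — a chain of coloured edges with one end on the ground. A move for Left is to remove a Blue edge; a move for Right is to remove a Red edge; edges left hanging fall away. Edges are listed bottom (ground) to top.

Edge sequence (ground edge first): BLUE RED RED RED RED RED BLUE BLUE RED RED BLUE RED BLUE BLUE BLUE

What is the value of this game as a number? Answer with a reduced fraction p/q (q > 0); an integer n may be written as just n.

815/16384

Build g(s[:k]) for k = 1..15, string s = BLUE RED RED RED RED RED BLUE BLUE RED RED BLUE RED BLUE BLUE BLUE.
B: Left { 0 }, Right { none } → simplest 1
BR: Left { 0 }, Right { 1 } → simplest 1/2
BRR: Left { 0 }, Right { 1/2, 1 } → simplest 1/4
BRRR: Left { 0 }, Right { 1/4, 1/2, 1 } → simplest 1/8
BRRRR: Left { 0 }, Right { 1/8, 1/4, 1/2, 1 } → simplest 1/16
BRRRRR: Left { 0 }, Right { 1/16, 1/8, 1/4, 1/2, 1 } → simplest 1/32
BRRRRRB: Left { 0, 1/32 }, Right { 1/16, 1/8, 1/4, 1/2, 1 } → simplest 3/64
BRRRRRBB: Left { 0, 1/32, 3/64 }, Right { 1/16, 1/8, 1/4, 1/2, 1 } → simplest 7/128
BRRRRRBBR: Left { 0, 1/32, 3/64 }, Right { 7/128, 1/16, 1/8, 1/4, 1/2, 1 } → simplest 13/256
BRRRRRBBRR: Left { 0, 1/32, 3/64 }, Right { 13/256, 7/128, 1/16, 1/8, 1/4, 1/2, 1 } → simplest 25/512
BRRRRRBBRRB: Left { 0, 1/32, 3/64, 25/512 }, Right { 13/256, 7/128, 1/16, 1/8, 1/4, 1/2, 1 } → simplest 51/1024
BRRRRRBBRRBR: Left { 0, 1/32, 3/64, 25/512 }, Right { 51/1024, 13/256, 7/128, 1/16, 1/8, 1/4, 1/2, 1 } → simplest 101/2048
BRRRRRBBRRBRB: Left { 0, 1/32, 3/64, 25/512, 101/2048 }, Right { 51/1024, 13/256, 7/128, 1/16, 1/8, 1/4, 1/2, 1 } → simplest 203/4096
BRRRRRBBRRBRBB: Left { 0, 1/32, 3/64, 25/512, 101/2048, 203/4096 }, Right { 51/1024, 13/256, 7/128, 1/16, 1/8, 1/4, 1/2, 1 } → simplest 407/8192
BRRRRRBBRRBRBBB: Left { 0, 1/32, 3/64, 25/512, 101/2048, 203/4096, 407/8192 }, Right { 51/1024, 13/256, 7/128, 1/16, 1/8, 1/4, 1/2, 1 } → simplest 815/16384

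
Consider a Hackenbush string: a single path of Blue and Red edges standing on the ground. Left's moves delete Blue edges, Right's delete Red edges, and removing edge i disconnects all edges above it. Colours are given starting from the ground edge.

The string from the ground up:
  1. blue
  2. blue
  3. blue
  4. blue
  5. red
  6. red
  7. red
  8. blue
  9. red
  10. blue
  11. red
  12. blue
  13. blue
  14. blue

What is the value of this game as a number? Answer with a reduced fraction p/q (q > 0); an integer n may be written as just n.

3247/1024

Recurse on prefixes of the 14-edge string blue blue blue blue red red red blue red blue red blue blue blue:
1 of 14 · b · max L 0 · min R +∞ -> 1
2 of 14 · bb · max L 1 · min R +∞ -> 2
3 of 14 · bbb · max L 2 · min R +∞ -> 3
4 of 14 · bbbb · max L 3 · min R +∞ -> 4
5 of 14 · bbbbr · max L 3 · min R 4 -> 7/2
6 of 14 · bbbbrr · max L 3 · min R 7/2 -> 13/4
7 of 14 · bbbbrrr · max L 3 · min R 13/4 -> 25/8
8 of 14 · bbbbrrrb · max L 25/8 · min R 13/4 -> 51/16
9 of 14 · bbbbrrrbr · max L 25/8 · min R 51/16 -> 101/32
10 of 14 · bbbbrrrbrb · max L 101/32 · min R 51/16 -> 203/64
11 of 14 · bbbbrrrbrbr · max L 101/32 · min R 203/64 -> 405/128
12 of 14 · bbbbrrrbrbrb · max L 405/128 · min R 203/64 -> 811/256
13 of 14 · bbbbrrrbrbrbb · max L 811/256 · min R 203/64 -> 1623/512
14 of 14 · bbbbrrrbrbrbbb · max L 1623/512 · min R 203/64 -> 3247/1024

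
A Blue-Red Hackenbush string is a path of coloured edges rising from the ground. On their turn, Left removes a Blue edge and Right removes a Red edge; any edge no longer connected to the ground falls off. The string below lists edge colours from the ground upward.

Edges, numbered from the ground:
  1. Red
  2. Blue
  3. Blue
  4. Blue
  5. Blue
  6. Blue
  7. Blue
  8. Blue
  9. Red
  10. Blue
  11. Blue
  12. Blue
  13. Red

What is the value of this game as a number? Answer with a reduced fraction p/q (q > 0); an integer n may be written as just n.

-35/4096

Prefix values for Red Blue Blue Blue Blue Blue Blue Blue Red Blue Blue Blue Red via {L|R} + simplicity:
v_1 [R]  L=[·]  R=[0]  ⇒ -1
v_2 [RB]  L=[-1]  R=[0]  ⇒ -1/2
v_3 [RBB]  L=[-1; -1/2]  R=[0]  ⇒ -1/4
v_4 [RBBB]  L=[-1; -1/2; -1/4]  R=[0]  ⇒ -1/8
v_5 [RBBBB]  L=[-1; -1/2; -1/4; -1/8]  R=[0]  ⇒ -1/16
v_6 [RBBBBB]  L=[-1; -1/2; -1/4; -1/8; -1/16]  R=[0]  ⇒ -1/32
v_7 [RBBBBBB]  L=[-1; -1/2; -1/4; -1/8; -1/16; -1/32]  R=[0]  ⇒ -1/64
v_8 [RBBBBBBB]  L=[-1; -1/2; -1/4; -1/8; -1/16; -1/32; -1/64]  R=[0]  ⇒ -1/128
v_9 [RBBBBBBBR]  L=[-1; -1/2; -1/4; -1/8; -1/16; -1/32; -1/64]  R=[-1/128; 0]  ⇒ -3/256
v_10 [RBBBBBBBRB]  L=[-1; -1/2; -1/4; -1/8; -1/16; -1/32; -1/64; -3/256]  R=[-1/128; 0]  ⇒ -5/512
v_11 [RBBBBBBBRBB]  L=[-1; -1/2; -1/4; -1/8; -1/16; -1/32; -1/64; -3/256; -5/512]  R=[-1/128; 0]  ⇒ -9/1024
v_12 [RBBBBBBBRBBB]  L=[-1; -1/2; -1/4; -1/8; -1/16; -1/32; -1/64; -3/256; -5/512; -9/1024]  R=[-1/128; 0]  ⇒ -17/2048
v_13 [RBBBBBBBRBBBR]  L=[-1; -1/2; -1/4; -1/8; -1/16; -1/32; -1/64; -3/256; -5/512; -9/1024]  R=[-17/2048; -1/128; 0]  ⇒ -35/4096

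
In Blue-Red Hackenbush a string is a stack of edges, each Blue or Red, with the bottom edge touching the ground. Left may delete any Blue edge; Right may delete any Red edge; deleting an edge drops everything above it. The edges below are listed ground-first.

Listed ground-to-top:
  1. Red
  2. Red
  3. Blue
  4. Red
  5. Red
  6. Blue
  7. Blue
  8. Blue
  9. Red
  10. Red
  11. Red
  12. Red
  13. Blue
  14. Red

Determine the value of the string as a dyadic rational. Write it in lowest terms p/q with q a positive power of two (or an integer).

Recurse on prefixes of the 14-edge string Red Red Blue Red Red Blue Blue Blue Red Red Red Red Blue Red:
1 of 14 · R · max L −∞ · min R 0 — -1
2 of 14 · RR · max L −∞ · min R -1 — -2
3 of 14 · RRB · max L -2 · min R -1 — -3/2
4 of 14 · RRBR · max L -2 · min R -3/2 — -7/4
5 of 14 · RRBRR · max L -2 · min R -7/4 — -15/8
6 of 14 · RRBRRB · max L -15/8 · min R -7/4 — -29/16
7 of 14 · RRBRRBB · max L -29/16 · min R -7/4 — -57/32
8 of 14 · RRBRRBBB · max L -57/32 · min R -7/4 — -113/64
9 of 14 · RRBRRBBBR · max L -57/32 · min R -113/64 — -227/128
10 of 14 · RRBRRBBBRR · max L -57/32 · min R -227/128 — -455/256
11 of 14 · RRBRRBBBRRR · max L -57/32 · min R -455/256 — -911/512
12 of 14 · RRBRRBBBRRRR · max L -57/32 · min R -911/512 — -1823/1024
13 of 14 · RRBRRBBBRRRRB · max L -1823/1024 · min R -911/512 — -3645/2048
14 of 14 · RRBRRBBBRRRRBR · max L -1823/1024 · min R -3645/2048 — -7291/4096

-7291/4096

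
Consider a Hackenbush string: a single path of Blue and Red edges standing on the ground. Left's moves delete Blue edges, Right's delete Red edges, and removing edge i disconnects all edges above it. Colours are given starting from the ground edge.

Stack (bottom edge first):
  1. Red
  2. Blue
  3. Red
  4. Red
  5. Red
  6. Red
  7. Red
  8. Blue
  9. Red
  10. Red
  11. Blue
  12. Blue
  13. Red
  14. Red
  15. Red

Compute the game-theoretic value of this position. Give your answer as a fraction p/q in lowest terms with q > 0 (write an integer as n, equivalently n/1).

-16079/16384

G_1 [R]  L=[(no moves)]  R=[0]  — -1
G_2 [RB]  L=[-1]  R=[0]  — -1/2
G_3 [RBR]  L=[-1]  R=[-1/2 0]  — -3/4
G_4 [RBRR]  L=[-1]  R=[-3/4 -1/2 0]  — -7/8
G_5 [RBRRR]  L=[-1]  R=[-7/8 -3/4 -1/2 0]  — -15/16
G_6 [RBRRRR]  L=[-1]  R=[-15/16 -7/8 -3/4 -1/2 0]  — -31/32
G_7 [RBRRRRR]  L=[-1]  R=[-31/32 -15/16 -7/8 -3/4 -1/2 0]  — -63/64
G_8 [RBRRRRRB]  L=[-1 -63/64]  R=[-31/32 -15/16 -7/8 -3/4 -1/2 0]  — -125/128
G_9 [RBRRRRRBR]  L=[-1 -63/64]  R=[-125/128 -31/32 -15/16 -7/8 -3/4 -1/2 0]  — -251/256
G_10 [RBRRRRRBRR]  L=[-1 -63/64]  R=[-251/256 -125/128 -31/32 -15/16 -7/8 -3/4 -1/2 0]  — -503/512
G_11 [RBRRRRRBRRB]  L=[-1 -63/64 -503/512]  R=[-251/256 -125/128 -31/32 -15/16 -7/8 -3/4 -1/2 0]  — -1005/1024
G_12 [RBRRRRRBRRBB]  L=[-1 -63/64 -503/512 -1005/1024]  R=[-251/256 -125/128 -31/32 -15/16 -7/8 -3/4 -1/2 0]  — -2009/2048
G_13 [RBRRRRRBRRBBR]  L=[-1 -63/64 -503/512 -1005/1024]  R=[-2009/2048 -251/256 -125/128 -31/32 -15/16 -7/8 -3/4 -1/2 0]  — -4019/4096
G_14 [RBRRRRRBRRBBRR]  L=[-1 -63/64 -503/512 -1005/1024]  R=[-4019/4096 -2009/2048 -251/256 -125/128 -31/32 -15/16 -7/8 -3/4 -1/2 0]  — -8039/8192
G_15 [RBRRRRRBRRBBRRR]  L=[-1 -63/64 -503/512 -1005/1024]  R=[-8039/8192 -4019/4096 -2009/2048 -251/256 -125/128 -31/32 -15/16 -7/8 -3/4 -1/2 0]  — -16079/16384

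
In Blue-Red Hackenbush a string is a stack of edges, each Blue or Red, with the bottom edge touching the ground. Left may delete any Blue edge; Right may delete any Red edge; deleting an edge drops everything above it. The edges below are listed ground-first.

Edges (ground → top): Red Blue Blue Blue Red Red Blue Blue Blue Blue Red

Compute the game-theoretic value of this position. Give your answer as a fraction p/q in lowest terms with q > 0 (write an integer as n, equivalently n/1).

-195/1024

Recurse on prefixes of the 11-edge string Red Blue Blue Blue Red Red Blue Blue Blue Blue Red:
edge 1 of 11 (Red): { — | 0 } = -1
edge 2 of 11 (Blue): { -1 | 0 } = -1/2
edge 3 of 11 (Blue): { -1,-1/2 | 0 } = -1/4
edge 4 of 11 (Blue): { -1,-1/2,-1/4 | 0 } = -1/8
edge 5 of 11 (Red): { -1,-1/2,-1/4 | -1/8,0 } = -3/16
edge 6 of 11 (Red): { -1,-1/2,-1/4 | -3/16,-1/8,0 } = -7/32
edge 7 of 11 (Blue): { -1,-1/2,-1/4,-7/32 | -3/16,-1/8,0 } = -13/64
edge 8 of 11 (Blue): { -1,-1/2,-1/4,-7/32,-13/64 | -3/16,-1/8,0 } = -25/128
edge 9 of 11 (Blue): { -1,-1/2,-1/4,-7/32,-13/64,-25/128 | -3/16,-1/8,0 } = -49/256
edge 10 of 11 (Blue): { -1,-1/2,-1/4,-7/32,-13/64,-25/128,-49/256 | -3/16,-1/8,0 } = -97/512
edge 11 of 11 (Red): { -1,-1/2,-1/4,-7/32,-13/64,-25/128,-49/256 | -97/512,-3/16,-1/8,0 } = -195/1024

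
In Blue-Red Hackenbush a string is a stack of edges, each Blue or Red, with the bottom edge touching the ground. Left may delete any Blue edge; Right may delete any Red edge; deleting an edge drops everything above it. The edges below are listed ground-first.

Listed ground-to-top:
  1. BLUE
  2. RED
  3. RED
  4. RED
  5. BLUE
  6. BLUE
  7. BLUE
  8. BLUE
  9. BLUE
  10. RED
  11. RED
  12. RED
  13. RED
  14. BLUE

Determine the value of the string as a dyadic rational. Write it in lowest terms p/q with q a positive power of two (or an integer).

1987/8192

Prefix values for BLUE RED RED RED BLUE BLUE BLUE BLUE BLUE RED RED RED RED BLUE via {L|R} + simplicity:
G(B) = { 0 | ∅ } => 1
G(BR) = { 0 | 1 } => 1/2
G(BRR) = { 0 | 1/2 1 } => 1/4
G(BRRR) = { 0 | 1/4 1/2 1 } => 1/8
G(BRRRB) = { 0 1/8 | 1/4 1/2 1 } => 3/16
G(BRRRBB) = { 0 1/8 3/16 | 1/4 1/2 1 } => 7/32
G(BRRRBBB) = { 0 1/8 3/16 7/32 | 1/4 1/2 1 } => 15/64
G(BRRRBBBB) = { 0 1/8 3/16 7/32 15/64 | 1/4 1/2 1 } => 31/128
G(BRRRBBBBB) = { 0 1/8 3/16 7/32 15/64 31/128 | 1/4 1/2 1 } => 63/256
G(BRRRBBBBBR) = { 0 1/8 3/16 7/32 15/64 31/128 | 63/256 1/4 1/2 1 } => 125/512
G(BRRRBBBBBRR) = { 0 1/8 3/16 7/32 15/64 31/128 | 125/512 63/256 1/4 1/2 1 } => 249/1024
G(BRRRBBBBBRRR) = { 0 1/8 3/16 7/32 15/64 31/128 | 249/1024 125/512 63/256 1/4 1/2 1 } => 497/2048
G(BRRRBBBBBRRRR) = { 0 1/8 3/16 7/32 15/64 31/128 | 497/2048 249/1024 125/512 63/256 1/4 1/2 1 } => 993/4096
G(BRRRBBBBBRRRRB) = { 0 1/8 3/16 7/32 15/64 31/128 993/4096 | 497/2048 249/1024 125/512 63/256 1/4 1/2 1 } => 1987/8192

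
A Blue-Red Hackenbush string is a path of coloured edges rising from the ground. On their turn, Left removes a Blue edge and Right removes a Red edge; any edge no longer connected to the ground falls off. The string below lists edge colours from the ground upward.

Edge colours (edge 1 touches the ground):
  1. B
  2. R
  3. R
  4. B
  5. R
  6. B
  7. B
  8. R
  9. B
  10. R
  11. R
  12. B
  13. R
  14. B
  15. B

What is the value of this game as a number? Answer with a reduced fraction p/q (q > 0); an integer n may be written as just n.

5783/16384

Build value(s[:k]) for k = 1..15, string s = B R R B R B B R B R R B R B B.
edge 1 of 15 (B): { 0 | — } -> 1
edge 2 of 15 (R): { 0 | 1 } -> 1/2
edge 3 of 15 (R): { 0 | 1/2,1 } -> 1/4
edge 4 of 15 (B): { 0,1/4 | 1/2,1 } -> 3/8
edge 5 of 15 (R): { 0,1/4 | 3/8,1/2,1 } -> 5/16
edge 6 of 15 (B): { 0,1/4,5/16 | 3/8,1/2,1 } -> 11/32
edge 7 of 15 (B): { 0,1/4,5/16,11/32 | 3/8,1/2,1 } -> 23/64
edge 8 of 15 (R): { 0,1/4,5/16,11/32 | 23/64,3/8,1/2,1 } -> 45/128
edge 9 of 15 (B): { 0,1/4,5/16,11/32,45/128 | 23/64,3/8,1/2,1 } -> 91/256
edge 10 of 15 (R): { 0,1/4,5/16,11/32,45/128 | 91/256,23/64,3/8,1/2,1 } -> 181/512
edge 11 of 15 (R): { 0,1/4,5/16,11/32,45/128 | 181/512,91/256,23/64,3/8,1/2,1 } -> 361/1024
edge 12 of 15 (B): { 0,1/4,5/16,11/32,45/128,361/1024 | 181/512,91/256,23/64,3/8,1/2,1 } -> 723/2048
edge 13 of 15 (R): { 0,1/4,5/16,11/32,45/128,361/1024 | 723/2048,181/512,91/256,23/64,3/8,1/2,1 } -> 1445/4096
edge 14 of 15 (B): { 0,1/4,5/16,11/32,45/128,361/1024,1445/4096 | 723/2048,181/512,91/256,23/64,3/8,1/2,1 } -> 2891/8192
edge 15 of 15 (B): { 0,1/4,5/16,11/32,45/128,361/1024,1445/4096,2891/8192 | 723/2048,181/512,91/256,23/64,3/8,1/2,1 } -> 5783/16384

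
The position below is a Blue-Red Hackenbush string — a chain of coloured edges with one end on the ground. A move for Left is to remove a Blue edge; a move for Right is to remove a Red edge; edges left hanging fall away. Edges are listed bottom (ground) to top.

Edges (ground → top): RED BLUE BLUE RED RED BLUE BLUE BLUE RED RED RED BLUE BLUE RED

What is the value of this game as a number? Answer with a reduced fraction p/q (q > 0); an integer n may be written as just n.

Prefix values for RED BLUE BLUE RED RED BLUE BLUE BLUE RED RED RED BLUE BLUE RED via {L|R} + simplicity:
R: Left { — }, Right { 0 } gives simplest -1
RB: Left { -1 }, Right { 0 } gives simplest -1/2
RBB: Left { -1; -1/2 }, Right { 0 } gives simplest -1/4
RBBR: Left { -1; -1/2 }, Right { -1/4; 0 } gives simplest -3/8
RBBRR: Left { -1; -1/2 }, Right { -3/8; -1/4; 0 } gives simplest -7/16
RBBRRB: Left { -1; -1/2; -7/16 }, Right { -3/8; -1/4; 0 } gives simplest -13/32
RBBRRBB: Left { -1; -1/2; -7/16; -13/32 }, Right { -3/8; -1/4; 0 } gives simplest -25/64
RBBRRBBB: Left { -1; -1/2; -7/16; -13/32; -25/64 }, Right { -3/8; -1/4; 0 } gives simplest -49/128
RBBRRBBBR: Left { -1; -1/2; -7/16; -13/32; -25/64 }, Right { -49/128; -3/8; -1/4; 0 } gives simplest -99/256
RBBRRBBBRR: Left { -1; -1/2; -7/16; -13/32; -25/64 }, Right { -99/256; -49/128; -3/8; -1/4; 0 } gives simplest -199/512
RBBRRBBBRRR: Left { -1; -1/2; -7/16; -13/32; -25/64 }, Right { -199/512; -99/256; -49/128; -3/8; -1/4; 0 } gives simplest -399/1024
RBBRRBBBRRRB: Left { -1; -1/2; -7/16; -13/32; -25/64; -399/1024 }, Right { -199/512; -99/256; -49/128; -3/8; -1/4; 0 } gives simplest -797/2048
RBBRRBBBRRRBB: Left { -1; -1/2; -7/16; -13/32; -25/64; -399/1024; -797/2048 }, Right { -199/512; -99/256; -49/128; -3/8; -1/4; 0 } gives simplest -1593/4096
RBBRRBBBRRRBBR: Left { -1; -1/2; -7/16; -13/32; -25/64; -399/1024; -797/2048 }, Right { -1593/4096; -199/512; -99/256; -49/128; -3/8; -1/4; 0 } gives simplest -3187/8192

-3187/8192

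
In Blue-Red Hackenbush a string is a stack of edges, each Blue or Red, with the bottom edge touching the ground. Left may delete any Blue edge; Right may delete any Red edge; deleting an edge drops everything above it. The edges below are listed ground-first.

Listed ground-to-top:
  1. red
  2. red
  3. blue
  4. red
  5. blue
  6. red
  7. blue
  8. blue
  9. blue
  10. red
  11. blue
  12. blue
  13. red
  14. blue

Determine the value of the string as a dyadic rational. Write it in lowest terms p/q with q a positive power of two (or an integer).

-6693/4096

Recurse on prefixes of the 14-edge string red red blue red blue red blue blue blue red blue blue red blue:
edge 1 of 14 (red): {  | 0 } — -1
edge 2 of 14 (red): {  | -1,0 } — -2
edge 3 of 14 (blue): { -2 | -1,0 } — -3/2
edge 4 of 14 (red): { -2 | -3/2,-1,0 } — -7/4
edge 5 of 14 (blue): { -2,-7/4 | -3/2,-1,0 } — -13/8
edge 6 of 14 (red): { -2,-7/4 | -13/8,-3/2,-1,0 } — -27/16
edge 7 of 14 (blue): { -2,-7/4,-27/16 | -13/8,-3/2,-1,0 } — -53/32
edge 8 of 14 (blue): { -2,-7/4,-27/16,-53/32 | -13/8,-3/2,-1,0 } — -105/64
edge 9 of 14 (blue): { -2,-7/4,-27/16,-53/32,-105/64 | -13/8,-3/2,-1,0 } — -209/128
edge 10 of 14 (red): { -2,-7/4,-27/16,-53/32,-105/64 | -209/128,-13/8,-3/2,-1,0 } — -419/256
edge 11 of 14 (blue): { -2,-7/4,-27/16,-53/32,-105/64,-419/256 | -209/128,-13/8,-3/2,-1,0 } — -837/512
edge 12 of 14 (blue): { -2,-7/4,-27/16,-53/32,-105/64,-419/256,-837/512 | -209/128,-13/8,-3/2,-1,0 } — -1673/1024
edge 13 of 14 (red): { -2,-7/4,-27/16,-53/32,-105/64,-419/256,-837/512 | -1673/1024,-209/128,-13/8,-3/2,-1,0 } — -3347/2048
edge 14 of 14 (blue): { -2,-7/4,-27/16,-53/32,-105/64,-419/256,-837/512,-3347/2048 | -1673/1024,-209/128,-13/8,-3/2,-1,0 } — -6693/4096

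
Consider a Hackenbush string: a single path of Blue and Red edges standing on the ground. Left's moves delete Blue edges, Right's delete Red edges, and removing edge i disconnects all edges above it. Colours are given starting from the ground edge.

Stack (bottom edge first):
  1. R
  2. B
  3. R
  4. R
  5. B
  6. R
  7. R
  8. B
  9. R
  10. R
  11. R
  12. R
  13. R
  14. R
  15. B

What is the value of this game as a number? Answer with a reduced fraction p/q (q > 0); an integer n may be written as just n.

step 1: add R to get R; options L={ none } R={ 0 } -> -1
step 2: add B to get RB; options L={ -1 } R={ 0 } -> -1/2
step 3: add R to get RBR; options L={ -1 } R={ -1/2, 0 } -> -3/4
step 4: add R to get RBRR; options L={ -1 } R={ -3/4, -1/2, 0 } -> -7/8
step 5: add B to get RBRRB; options L={ -1, -7/8 } R={ -3/4, -1/2, 0 } -> -13/16
step 6: add R to get RBRRBR; options L={ -1, -7/8 } R={ -13/16, -3/4, -1/2, 0 } -> -27/32
step 7: add R to get RBRRBRR; options L={ -1, -7/8 } R={ -27/32, -13/16, -3/4, -1/2, 0 } -> -55/64
step 8: add B to get RBRRBRRB; options L={ -1, -7/8, -55/64 } R={ -27/32, -13/16, -3/4, -1/2, 0 } -> -109/128
step 9: add R to get RBRRBRRBR; options L={ -1, -7/8, -55/64 } R={ -109/128, -27/32, -13/16, -3/4, -1/2, 0 } -> -219/256
step 10: add R to get RBRRBRRBRR; options L={ -1, -7/8, -55/64 } R={ -219/256, -109/128, -27/32, -13/16, -3/4, -1/2, 0 } -> -439/512
step 11: add R to get RBRRBRRBRRR; options L={ -1, -7/8, -55/64 } R={ -439/512, -219/256, -109/128, -27/32, -13/16, -3/4, -1/2, 0 } -> -879/1024
step 12: add R to get RBRRBRRBRRRR; options L={ -1, -7/8, -55/64 } R={ -879/1024, -439/512, -219/256, -109/128, -27/32, -13/16, -3/4, -1/2, 0 } -> -1759/2048
step 13: add R to get RBRRBRRBRRRRR; options L={ -1, -7/8, -55/64 } R={ -1759/2048, -879/1024, -439/512, -219/256, -109/128, -27/32, -13/16, -3/4, -1/2, 0 } -> -3519/4096
step 14: add R to get RBRRBRRBRRRRRR; options L={ -1, -7/8, -55/64 } R={ -3519/4096, -1759/2048, -879/1024, -439/512, -219/256, -109/128, -27/32, -13/16, -3/4, -1/2, 0 } -> -7039/8192
step 15: add B to get RBRRBRRBRRRRRRB; options L={ -1, -7/8, -55/64, -7039/8192 } R={ -3519/4096, -1759/2048, -879/1024, -439/512, -219/256, -109/128, -27/32, -13/16, -3/4, -1/2, 0 } -> -14077/16384

-14077/16384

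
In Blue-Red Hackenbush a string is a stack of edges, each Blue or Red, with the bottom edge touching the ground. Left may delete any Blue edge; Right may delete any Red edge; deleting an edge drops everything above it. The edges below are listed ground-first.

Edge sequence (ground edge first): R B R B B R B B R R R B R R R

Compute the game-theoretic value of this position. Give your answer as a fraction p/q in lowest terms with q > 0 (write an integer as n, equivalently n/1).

-9455/16384

v_1 [R]  L=[(no moves)]  R=[0]  => -1
v_2 [RB]  L=[-1]  R=[0]  => -1/2
v_3 [RBR]  L=[-1]  R=[-1/2,0]  => -3/4
v_4 [RBRB]  L=[-1,-3/4]  R=[-1/2,0]  => -5/8
v_5 [RBRBB]  L=[-1,-3/4,-5/8]  R=[-1/2,0]  => -9/16
v_6 [RBRBBR]  L=[-1,-3/4,-5/8]  R=[-9/16,-1/2,0]  => -19/32
v_7 [RBRBBRB]  L=[-1,-3/4,-5/8,-19/32]  R=[-9/16,-1/2,0]  => -37/64
v_8 [RBRBBRBB]  L=[-1,-3/4,-5/8,-19/32,-37/64]  R=[-9/16,-1/2,0]  => -73/128
v_9 [RBRBBRBBR]  L=[-1,-3/4,-5/8,-19/32,-37/64]  R=[-73/128,-9/16,-1/2,0]  => -147/256
v_10 [RBRBBRBBRR]  L=[-1,-3/4,-5/8,-19/32,-37/64]  R=[-147/256,-73/128,-9/16,-1/2,0]  => -295/512
v_11 [RBRBBRBBRRR]  L=[-1,-3/4,-5/8,-19/32,-37/64]  R=[-295/512,-147/256,-73/128,-9/16,-1/2,0]  => -591/1024
v_12 [RBRBBRBBRRRB]  L=[-1,-3/4,-5/8,-19/32,-37/64,-591/1024]  R=[-295/512,-147/256,-73/128,-9/16,-1/2,0]  => -1181/2048
v_13 [RBRBBRBBRRRBR]  L=[-1,-3/4,-5/8,-19/32,-37/64,-591/1024]  R=[-1181/2048,-295/512,-147/256,-73/128,-9/16,-1/2,0]  => -2363/4096
v_14 [RBRBBRBBRRRBRR]  L=[-1,-3/4,-5/8,-19/32,-37/64,-591/1024]  R=[-2363/4096,-1181/2048,-295/512,-147/256,-73/128,-9/16,-1/2,0]  => -4727/8192
v_15 [RBRBBRBBRRRBRRR]  L=[-1,-3/4,-5/8,-19/32,-37/64,-591/1024]  R=[-4727/8192,-2363/4096,-1181/2048,-295/512,-147/256,-73/128,-9/16,-1/2,0]  => -9455/16384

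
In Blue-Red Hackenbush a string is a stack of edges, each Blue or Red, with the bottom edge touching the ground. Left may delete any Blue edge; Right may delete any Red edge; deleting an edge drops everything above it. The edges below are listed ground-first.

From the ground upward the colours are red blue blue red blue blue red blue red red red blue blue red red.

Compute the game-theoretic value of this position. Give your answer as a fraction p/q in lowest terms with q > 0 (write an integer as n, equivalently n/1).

val_1 [r]  L=[(no moves)]  R=[0]  ⇒ -1
val_2 [rb]  L=[-1]  R=[0]  ⇒ -1/2
val_3 [rbb]  L=[-1 -1/2]  R=[0]  ⇒ -1/4
val_4 [rbbr]  L=[-1 -1/2]  R=[-1/4 0]  ⇒ -3/8
val_5 [rbbrb]  L=[-1 -1/2 -3/8]  R=[-1/4 0]  ⇒ -5/16
val_6 [rbbrbb]  L=[-1 -1/2 -3/8 -5/16]  R=[-1/4 0]  ⇒ -9/32
val_7 [rbbrbbr]  L=[-1 -1/2 -3/8 -5/16]  R=[-9/32 -1/4 0]  ⇒ -19/64
val_8 [rbbrbbrb]  L=[-1 -1/2 -3/8 -5/16 -19/64]  R=[-9/32 -1/4 0]  ⇒ -37/128
val_9 [rbbrbbrbr]  L=[-1 -1/2 -3/8 -5/16 -19/64]  R=[-37/128 -9/32 -1/4 0]  ⇒ -75/256
val_10 [rbbrbbrbrr]  L=[-1 -1/2 -3/8 -5/16 -19/64]  R=[-75/256 -37/128 -9/32 -1/4 0]  ⇒ -151/512
val_11 [rbbrbbrbrrr]  L=[-1 -1/2 -3/8 -5/16 -19/64]  R=[-151/512 -75/256 -37/128 -9/32 -1/4 0]  ⇒ -303/1024
val_12 [rbbrbbrbrrrb]  L=[-1 -1/2 -3/8 -5/16 -19/64 -303/1024]  R=[-151/512 -75/256 -37/128 -9/32 -1/4 0]  ⇒ -605/2048
val_13 [rbbrbbrbrrrbb]  L=[-1 -1/2 -3/8 -5/16 -19/64 -303/1024 -605/2048]  R=[-151/512 -75/256 -37/128 -9/32 -1/4 0]  ⇒ -1209/4096
val_14 [rbbrbbrbrrrbbr]  L=[-1 -1/2 -3/8 -5/16 -19/64 -303/1024 -605/2048]  R=[-1209/4096 -151/512 -75/256 -37/128 -9/32 -1/4 0]  ⇒ -2419/8192
val_15 [rbbrbbrbrrrbbrr]  L=[-1 -1/2 -3/8 -5/16 -19/64 -303/1024 -605/2048]  R=[-2419/8192 -1209/4096 -151/512 -75/256 -37/128 -9/32 -1/4 0]  ⇒ -4839/16384

-4839/16384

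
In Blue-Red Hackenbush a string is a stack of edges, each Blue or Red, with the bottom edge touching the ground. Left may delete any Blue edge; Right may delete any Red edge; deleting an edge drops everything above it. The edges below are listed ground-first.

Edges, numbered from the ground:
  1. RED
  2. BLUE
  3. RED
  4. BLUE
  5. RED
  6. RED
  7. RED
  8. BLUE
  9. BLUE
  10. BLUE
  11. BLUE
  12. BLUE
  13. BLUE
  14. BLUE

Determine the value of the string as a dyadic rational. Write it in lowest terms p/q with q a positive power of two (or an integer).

-5889/8192

R: Left { · }, Right { 0 } => simplest -1
RB: Left { -1 }, Right { 0 } => simplest -1/2
RBR: Left { -1 }, Right { -1/2 0 } => simplest -3/4
RBRB: Left { -1 -3/4 }, Right { -1/2 0 } => simplest -5/8
RBRBR: Left { -1 -3/4 }, Right { -5/8 -1/2 0 } => simplest -11/16
RBRBRR: Left { -1 -3/4 }, Right { -11/16 -5/8 -1/2 0 } => simplest -23/32
RBRBRRR: Left { -1 -3/4 }, Right { -23/32 -11/16 -5/8 -1/2 0 } => simplest -47/64
RBRBRRRB: Left { -1 -3/4 -47/64 }, Right { -23/32 -11/16 -5/8 -1/2 0 } => simplest -93/128
RBRBRRRBB: Left { -1 -3/4 -47/64 -93/128 }, Right { -23/32 -11/16 -5/8 -1/2 0 } => simplest -185/256
RBRBRRRBBB: Left { -1 -3/4 -47/64 -93/128 -185/256 }, Right { -23/32 -11/16 -5/8 -1/2 0 } => simplest -369/512
RBRBRRRBBBB: Left { -1 -3/4 -47/64 -93/128 -185/256 -369/512 }, Right { -23/32 -11/16 -5/8 -1/2 0 } => simplest -737/1024
RBRBRRRBBBBB: Left { -1 -3/4 -47/64 -93/128 -185/256 -369/512 -737/1024 }, Right { -23/32 -11/16 -5/8 -1/2 0 } => simplest -1473/2048
RBRBRRRBBBBBB: Left { -1 -3/4 -47/64 -93/128 -185/256 -369/512 -737/1024 -1473/2048 }, Right { -23/32 -11/16 -5/8 -1/2 0 } => simplest -2945/4096
RBRBRRRBBBBBBB: Left { -1 -3/4 -47/64 -93/128 -185/256 -369/512 -737/1024 -1473/2048 -2945/4096 }, Right { -23/32 -11/16 -5/8 -1/2 0 } => simplest -5889/8192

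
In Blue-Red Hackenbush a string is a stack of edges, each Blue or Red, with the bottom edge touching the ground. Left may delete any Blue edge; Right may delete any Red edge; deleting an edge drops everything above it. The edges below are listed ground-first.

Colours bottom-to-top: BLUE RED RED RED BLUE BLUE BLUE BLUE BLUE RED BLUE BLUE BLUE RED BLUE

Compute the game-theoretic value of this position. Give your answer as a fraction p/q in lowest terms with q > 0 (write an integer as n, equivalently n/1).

Recurse on prefixes of the 15-edge string BLUE RED RED RED BLUE BLUE BLUE BLUE BLUE RED BLUE BLUE BLUE RED BLUE:
val(B) = { 0 | · } => 1
val(BR) = { 0 | 1 } => 1/2
val(BRR) = { 0 | 1/2, 1 } => 1/4
val(BRRR) = { 0 | 1/4, 1/2, 1 } => 1/8
val(BRRRB) = { 0, 1/8 | 1/4, 1/2, 1 } => 3/16
val(BRRRBB) = { 0, 1/8, 3/16 | 1/4, 1/2, 1 } => 7/32
val(BRRRBBB) = { 0, 1/8, 3/16, 7/32 | 1/4, 1/2, 1 } => 15/64
val(BRRRBBBB) = { 0, 1/8, 3/16, 7/32, 15/64 | 1/4, 1/2, 1 } => 31/128
val(BRRRBBBBB) = { 0, 1/8, 3/16, 7/32, 15/64, 31/128 | 1/4, 1/2, 1 } => 63/256
val(BRRRBBBBBR) = { 0, 1/8, 3/16, 7/32, 15/64, 31/128 | 63/256, 1/4, 1/2, 1 } => 125/512
val(BRRRBBBBBRB) = { 0, 1/8, 3/16, 7/32, 15/64, 31/128, 125/512 | 63/256, 1/4, 1/2, 1 } => 251/1024
val(BRRRBBBBBRBB) = { 0, 1/8, 3/16, 7/32, 15/64, 31/128, 125/512, 251/1024 | 63/256, 1/4, 1/2, 1 } => 503/2048
val(BRRRBBBBBRBBB) = { 0, 1/8, 3/16, 7/32, 15/64, 31/128, 125/512, 251/1024, 503/2048 | 63/256, 1/4, 1/2, 1 } => 1007/4096
val(BRRRBBBBBRBBBR) = { 0, 1/8, 3/16, 7/32, 15/64, 31/128, 125/512, 251/1024, 503/2048 | 1007/4096, 63/256, 1/4, 1/2, 1 } => 2013/8192
val(BRRRBBBBBRBBBRB) = { 0, 1/8, 3/16, 7/32, 15/64, 31/128, 125/512, 251/1024, 503/2048, 2013/8192 | 1007/4096, 63/256, 1/4, 1/2, 1 } => 4027/16384

4027/16384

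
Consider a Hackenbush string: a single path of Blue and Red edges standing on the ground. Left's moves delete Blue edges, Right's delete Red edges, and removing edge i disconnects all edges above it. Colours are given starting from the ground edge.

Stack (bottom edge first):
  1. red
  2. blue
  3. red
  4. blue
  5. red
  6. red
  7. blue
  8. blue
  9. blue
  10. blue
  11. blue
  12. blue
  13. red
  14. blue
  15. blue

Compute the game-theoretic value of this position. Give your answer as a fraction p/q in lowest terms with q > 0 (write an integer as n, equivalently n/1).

-11273/16384

r: Left { ∅ }, Right { 0 } so simplest -1
rb: Left { -1 }, Right { 0 } so simplest -1/2
rbr: Left { -1 }, Right { -1/2 0 } so simplest -3/4
rbrb: Left { -1 -3/4 }, Right { -1/2 0 } so simplest -5/8
rbrbr: Left { -1 -3/4 }, Right { -5/8 -1/2 0 } so simplest -11/16
rbrbrr: Left { -1 -3/4 }, Right { -11/16 -5/8 -1/2 0 } so simplest -23/32
rbrbrrb: Left { -1 -3/4 -23/32 }, Right { -11/16 -5/8 -1/2 0 } so simplest -45/64
rbrbrrbb: Left { -1 -3/4 -23/32 -45/64 }, Right { -11/16 -5/8 -1/2 0 } so simplest -89/128
rbrbrrbbb: Left { -1 -3/4 -23/32 -45/64 -89/128 }, Right { -11/16 -5/8 -1/2 0 } so simplest -177/256
rbrbrrbbbb: Left { -1 -3/4 -23/32 -45/64 -89/128 -177/256 }, Right { -11/16 -5/8 -1/2 0 } so simplest -353/512
rbrbrrbbbbb: Left { -1 -3/4 -23/32 -45/64 -89/128 -177/256 -353/512 }, Right { -11/16 -5/8 -1/2 0 } so simplest -705/1024
rbrbrrbbbbbb: Left { -1 -3/4 -23/32 -45/64 -89/128 -177/256 -353/512 -705/1024 }, Right { -11/16 -5/8 -1/2 0 } so simplest -1409/2048
rbrbrrbbbbbbr: Left { -1 -3/4 -23/32 -45/64 -89/128 -177/256 -353/512 -705/1024 }, Right { -1409/2048 -11/16 -5/8 -1/2 0 } so simplest -2819/4096
rbrbrrbbbbbbrb: Left { -1 -3/4 -23/32 -45/64 -89/128 -177/256 -353/512 -705/1024 -2819/4096 }, Right { -1409/2048 -11/16 -5/8 -1/2 0 } so simplest -5637/8192
rbrbrrbbbbbbrbb: Left { -1 -3/4 -23/32 -45/64 -89/128 -177/256 -353/512 -705/1024 -2819/4096 -5637/8192 }, Right { -1409/2048 -11/16 -5/8 -1/2 0 } so simplest -11273/16384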